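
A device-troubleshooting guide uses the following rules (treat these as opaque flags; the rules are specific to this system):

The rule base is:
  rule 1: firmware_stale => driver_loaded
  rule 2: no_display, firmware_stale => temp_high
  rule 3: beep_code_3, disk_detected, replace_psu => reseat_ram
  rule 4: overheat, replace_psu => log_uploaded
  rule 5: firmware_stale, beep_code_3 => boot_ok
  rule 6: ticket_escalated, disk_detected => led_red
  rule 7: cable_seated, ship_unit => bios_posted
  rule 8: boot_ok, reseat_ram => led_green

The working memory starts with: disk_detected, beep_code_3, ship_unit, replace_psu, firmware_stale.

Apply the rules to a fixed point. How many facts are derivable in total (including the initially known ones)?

9

Round 1: rule 1 [firmware_stale => driver_loaded]; rule 3 [beep_code_3, disk_detected, replace_psu => reseat_ram]; rule 5 [firmware_stale, beep_code_3 => boot_ok]. Adds driver_loaded, reseat_ram, boot_ok.
Round 2: rule 8 [boot_ok, reseat_ram => led_green]. Adds led_green.
Closure: {beep_code_3, boot_ok, disk_detected, driver_loaded, firmware_stale, led_green, replace_psu, reseat_ram, ship_unit} — 9 facts.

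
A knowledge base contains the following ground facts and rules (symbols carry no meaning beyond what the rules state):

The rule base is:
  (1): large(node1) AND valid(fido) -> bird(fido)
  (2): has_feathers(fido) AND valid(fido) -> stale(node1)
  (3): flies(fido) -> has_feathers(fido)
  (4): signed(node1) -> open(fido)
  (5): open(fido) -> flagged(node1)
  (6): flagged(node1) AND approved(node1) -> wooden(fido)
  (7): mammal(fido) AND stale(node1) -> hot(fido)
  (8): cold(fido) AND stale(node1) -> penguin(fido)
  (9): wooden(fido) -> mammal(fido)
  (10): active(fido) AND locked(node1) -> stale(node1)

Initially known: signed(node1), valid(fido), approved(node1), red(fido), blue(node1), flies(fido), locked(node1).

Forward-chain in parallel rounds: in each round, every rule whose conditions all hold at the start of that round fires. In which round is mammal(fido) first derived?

4

Round 1 — (3), (4), derive has_feathers(fido), open(fido).
Round 2 — (2), (5), derive stale(node1), flagged(node1).
Round 3 — (6), derive wooden(fido).
Round 4 — (9), derive mammal(fido).
mammal(fido) first appears in round 4.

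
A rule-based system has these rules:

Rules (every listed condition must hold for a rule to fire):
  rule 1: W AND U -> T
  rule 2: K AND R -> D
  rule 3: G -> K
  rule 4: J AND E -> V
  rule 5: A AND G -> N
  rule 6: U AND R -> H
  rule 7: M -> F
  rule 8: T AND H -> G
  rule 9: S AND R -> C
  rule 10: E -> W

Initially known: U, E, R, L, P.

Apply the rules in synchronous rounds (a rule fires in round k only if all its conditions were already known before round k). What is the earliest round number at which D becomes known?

5

Round 1: rule 6 [U AND R -> H]; rule 10 [E -> W]. New: H, W.
Round 2: rule 1 [W AND U -> T]. New: T.
Round 3: rule 8 [T AND H -> G]. New: G.
Round 4: rule 3 [G -> K]. New: K.
Round 5: rule 2 [K AND R -> D]. New: D.
D first appears in round 5.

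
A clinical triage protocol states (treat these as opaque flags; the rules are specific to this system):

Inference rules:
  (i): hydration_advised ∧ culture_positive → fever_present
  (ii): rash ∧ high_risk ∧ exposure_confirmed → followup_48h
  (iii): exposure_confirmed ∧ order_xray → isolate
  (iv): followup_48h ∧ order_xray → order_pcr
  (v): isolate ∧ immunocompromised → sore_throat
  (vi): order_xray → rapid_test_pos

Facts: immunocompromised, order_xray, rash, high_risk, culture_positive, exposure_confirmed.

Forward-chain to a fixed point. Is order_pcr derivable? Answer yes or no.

Round 1 fires (ii), (iii), (vi), giving followup_48h, isolate, rapid_test_pos.
Round 2 fires (iv), (v), giving order_pcr, sore_throat.
order_pcr appears in round 2, so it is derivable.

yes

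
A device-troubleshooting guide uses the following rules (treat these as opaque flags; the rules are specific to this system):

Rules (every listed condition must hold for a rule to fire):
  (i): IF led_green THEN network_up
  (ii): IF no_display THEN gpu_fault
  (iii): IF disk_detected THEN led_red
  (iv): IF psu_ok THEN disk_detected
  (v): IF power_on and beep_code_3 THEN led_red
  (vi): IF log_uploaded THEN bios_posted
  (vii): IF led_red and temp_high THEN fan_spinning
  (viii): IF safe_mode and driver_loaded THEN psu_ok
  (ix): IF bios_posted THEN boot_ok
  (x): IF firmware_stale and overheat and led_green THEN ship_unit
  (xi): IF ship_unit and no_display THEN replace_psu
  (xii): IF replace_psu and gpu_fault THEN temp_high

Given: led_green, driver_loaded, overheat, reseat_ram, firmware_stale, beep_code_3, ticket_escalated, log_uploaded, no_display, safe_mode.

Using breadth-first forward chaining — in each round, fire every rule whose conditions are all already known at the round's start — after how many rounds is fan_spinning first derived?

Round 1 fires (i), (ii), (vi), (viii), (x), giving network_up, gpu_fault, bios_posted, psu_ok, ship_unit.
Round 2 fires (iv), (ix), (xi), giving disk_detected, boot_ok, replace_psu.
Round 3 fires (iii), (xii), giving led_red, temp_high.
Round 4 fires (vii), giving fan_spinning.
fan_spinning first appears in round 4.

4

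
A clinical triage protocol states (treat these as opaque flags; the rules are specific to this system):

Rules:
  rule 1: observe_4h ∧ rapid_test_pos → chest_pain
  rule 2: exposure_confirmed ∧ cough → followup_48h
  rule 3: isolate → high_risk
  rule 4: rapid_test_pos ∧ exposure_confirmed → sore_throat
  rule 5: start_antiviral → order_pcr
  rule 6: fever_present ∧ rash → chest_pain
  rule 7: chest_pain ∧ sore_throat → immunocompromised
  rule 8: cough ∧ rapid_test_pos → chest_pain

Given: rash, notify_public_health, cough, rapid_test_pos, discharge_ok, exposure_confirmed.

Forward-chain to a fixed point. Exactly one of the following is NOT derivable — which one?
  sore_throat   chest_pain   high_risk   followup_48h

Round 1 fires rule 2, rule 4, rule 8, giving followup_48h, sore_throat, chest_pain.
Round 2 fires rule 7, giving immunocompromised.
Derived: followup_48h (round 1), sore_throat (round 1), chest_pain (round 1). high_risk never appears in any round.

high_risk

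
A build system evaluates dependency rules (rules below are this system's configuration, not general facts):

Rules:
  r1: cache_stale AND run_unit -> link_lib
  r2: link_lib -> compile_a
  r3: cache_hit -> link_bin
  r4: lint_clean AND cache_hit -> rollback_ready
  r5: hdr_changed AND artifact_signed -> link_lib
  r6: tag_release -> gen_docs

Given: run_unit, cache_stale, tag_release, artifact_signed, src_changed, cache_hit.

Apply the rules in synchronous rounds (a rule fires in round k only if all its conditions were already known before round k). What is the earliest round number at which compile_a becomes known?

Round 1 — r1, r3, r6, derive link_lib, link_bin, gen_docs.
Round 2 — r2, derive compile_a.
compile_a first appears in round 2.

2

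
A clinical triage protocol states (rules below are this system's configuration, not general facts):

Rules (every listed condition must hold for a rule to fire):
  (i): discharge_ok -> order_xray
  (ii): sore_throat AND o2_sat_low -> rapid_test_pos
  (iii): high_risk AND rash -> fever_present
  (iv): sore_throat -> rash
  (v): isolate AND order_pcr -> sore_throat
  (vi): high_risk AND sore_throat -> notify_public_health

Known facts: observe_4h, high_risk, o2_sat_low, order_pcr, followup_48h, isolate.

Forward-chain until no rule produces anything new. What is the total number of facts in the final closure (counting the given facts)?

Round 1 fires (v), giving sore_throat.
Round 2 fires (ii), (iv), (vi), giving rapid_test_pos, rash, notify_public_health.
Round 3 fires (iii), giving fever_present.
Closure: {fever_present, followup_48h, high_risk, isolate, notify_public_health, o2_sat_low, observe_4h, order_pcr, rapid_test_pos, rash, sore_throat} — 11 facts.

11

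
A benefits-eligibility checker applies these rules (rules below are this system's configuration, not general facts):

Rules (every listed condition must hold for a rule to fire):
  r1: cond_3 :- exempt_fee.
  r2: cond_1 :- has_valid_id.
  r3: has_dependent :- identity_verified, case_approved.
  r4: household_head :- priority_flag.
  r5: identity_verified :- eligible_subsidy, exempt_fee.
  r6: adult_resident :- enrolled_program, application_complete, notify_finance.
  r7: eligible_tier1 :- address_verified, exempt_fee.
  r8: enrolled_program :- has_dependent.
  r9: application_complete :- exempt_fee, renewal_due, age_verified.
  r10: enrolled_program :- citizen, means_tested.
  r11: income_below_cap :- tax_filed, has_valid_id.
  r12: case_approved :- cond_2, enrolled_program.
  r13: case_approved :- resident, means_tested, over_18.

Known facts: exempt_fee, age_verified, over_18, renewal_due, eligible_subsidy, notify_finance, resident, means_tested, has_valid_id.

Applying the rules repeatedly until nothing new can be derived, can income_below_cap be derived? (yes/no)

no

Round 1 — r1, r2, r5, r9, r13, derive cond_3, cond_1, identity_verified, application_complete, case_approved.
Round 2 — r3, derive has_dependent.
Round 3 — r8, derive enrolled_program.
Round 4 — r6, derive adult_resident.
Fixed point reached. income_below_cap is concluded only by r11; r11 needs tax_filed (never derived).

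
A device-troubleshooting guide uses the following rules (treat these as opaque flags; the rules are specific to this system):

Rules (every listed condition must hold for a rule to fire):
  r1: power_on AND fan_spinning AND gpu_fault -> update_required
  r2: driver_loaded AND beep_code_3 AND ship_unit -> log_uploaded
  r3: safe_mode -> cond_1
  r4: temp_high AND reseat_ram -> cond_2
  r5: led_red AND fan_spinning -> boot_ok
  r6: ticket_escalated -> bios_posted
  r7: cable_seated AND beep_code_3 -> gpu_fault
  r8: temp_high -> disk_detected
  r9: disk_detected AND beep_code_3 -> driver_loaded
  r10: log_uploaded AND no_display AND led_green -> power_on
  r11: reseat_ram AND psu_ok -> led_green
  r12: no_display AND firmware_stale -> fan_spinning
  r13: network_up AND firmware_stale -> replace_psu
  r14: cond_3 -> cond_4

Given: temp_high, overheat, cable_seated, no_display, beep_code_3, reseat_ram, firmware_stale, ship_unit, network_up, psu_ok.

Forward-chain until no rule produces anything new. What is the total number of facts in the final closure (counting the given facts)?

Round 1 — r4, r7, r8, r11, r12, r13, derive cond_2, gpu_fault, disk_detected, led_green, fan_spinning, replace_psu.
Round 2 — r9, derive driver_loaded.
Round 3 — r2, derive log_uploaded.
Round 4 — r10, derive power_on.
Round 5 — r1, derive update_required.
Closure: {beep_code_3, cable_seated, cond_2, disk_detected, driver_loaded, fan_spinning, firmware_stale, gpu_fault, led_green, log_uploaded, network_up, no_display, overheat, power_on, psu_ok, replace_psu, reseat_ram, ship_unit, temp_high, update_required} — 20 facts.

20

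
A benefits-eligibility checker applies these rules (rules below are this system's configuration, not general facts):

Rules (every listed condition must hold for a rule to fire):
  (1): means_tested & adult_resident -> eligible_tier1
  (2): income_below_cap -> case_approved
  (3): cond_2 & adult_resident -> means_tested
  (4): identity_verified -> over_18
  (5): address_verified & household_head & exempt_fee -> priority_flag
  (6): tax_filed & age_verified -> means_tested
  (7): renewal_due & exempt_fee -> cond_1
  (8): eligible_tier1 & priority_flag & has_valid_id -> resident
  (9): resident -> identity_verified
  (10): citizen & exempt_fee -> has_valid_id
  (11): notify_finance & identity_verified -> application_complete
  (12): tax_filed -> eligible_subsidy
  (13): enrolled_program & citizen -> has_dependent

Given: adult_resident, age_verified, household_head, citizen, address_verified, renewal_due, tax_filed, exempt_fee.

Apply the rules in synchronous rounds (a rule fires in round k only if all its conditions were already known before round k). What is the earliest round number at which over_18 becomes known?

5

Round 1 — (5), (6), (7), (10), (12), derive priority_flag, means_tested, cond_1, has_valid_id, eligible_subsidy.
Round 2 — (1), derive eligible_tier1.
Round 3 — (8), derive resident.
Round 4 — (9), derive identity_verified.
Round 5 — (4), derive over_18.
over_18 first appears in round 5.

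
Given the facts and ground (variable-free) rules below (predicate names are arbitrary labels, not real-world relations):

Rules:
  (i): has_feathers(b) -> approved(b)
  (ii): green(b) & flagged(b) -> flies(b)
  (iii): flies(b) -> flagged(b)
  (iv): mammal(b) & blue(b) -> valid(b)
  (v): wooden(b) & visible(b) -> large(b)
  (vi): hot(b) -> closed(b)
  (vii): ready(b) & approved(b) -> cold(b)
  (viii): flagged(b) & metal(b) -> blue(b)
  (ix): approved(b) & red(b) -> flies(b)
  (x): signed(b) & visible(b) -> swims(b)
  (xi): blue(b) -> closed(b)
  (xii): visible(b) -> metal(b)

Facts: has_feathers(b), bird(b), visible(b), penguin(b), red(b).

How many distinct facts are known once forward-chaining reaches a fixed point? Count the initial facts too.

11

Round 1 fires (i), (xii), giving approved(b), metal(b).
Round 2 fires (ix), giving flies(b).
Round 3 fires (iii), giving flagged(b).
Round 4 fires (viii), giving blue(b).
Round 5 fires (xi), giving closed(b).
Closure: {approved(b), bird(b), blue(b), closed(b), flagged(b), flies(b), has_feathers(b), metal(b), penguin(b), red(b), visible(b)} — 11 facts.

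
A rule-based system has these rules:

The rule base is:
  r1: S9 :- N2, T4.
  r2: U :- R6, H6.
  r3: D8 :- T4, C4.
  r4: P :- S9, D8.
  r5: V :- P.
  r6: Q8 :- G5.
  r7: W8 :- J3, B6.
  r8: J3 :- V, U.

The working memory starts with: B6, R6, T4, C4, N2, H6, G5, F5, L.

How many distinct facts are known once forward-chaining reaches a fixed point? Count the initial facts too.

Round 1: r1 [S9 :- N2, T4.]; r2 [U :- R6, H6.]; r3 [D8 :- T4, C4.]; r6 [Q8 :- G5.]. New: S9, U, D8, Q8.
Round 2: r4 [P :- S9, D8.]. New: P.
Round 3: r5 [V :- P.]. New: V.
Round 4: r8 [J3 :- V, U.]. New: J3.
Round 5: r7 [W8 :- J3, B6.]. New: W8.
Closure: {B6, C4, D8, F5, G5, H6, J3, L, N2, P, Q8, R6, S9, T4, U, V, W8} — 17 facts.

17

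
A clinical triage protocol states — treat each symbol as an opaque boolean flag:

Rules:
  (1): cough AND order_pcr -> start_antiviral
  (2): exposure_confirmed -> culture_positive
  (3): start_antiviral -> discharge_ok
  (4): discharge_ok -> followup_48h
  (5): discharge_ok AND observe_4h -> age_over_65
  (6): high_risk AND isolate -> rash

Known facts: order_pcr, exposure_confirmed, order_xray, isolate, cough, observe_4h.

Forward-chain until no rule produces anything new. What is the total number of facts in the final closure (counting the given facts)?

11

Round 1: (1) [cough AND order_pcr -> start_antiviral]; (2) [exposure_confirmed -> culture_positive]. New: start_antiviral, culture_positive.
Round 2: (3) [start_antiviral -> discharge_ok]. New: discharge_ok.
Round 3: (4) [discharge_ok -> followup_48h]; (5) [discharge_ok AND observe_4h -> age_over_65]. New: followup_48h, age_over_65.
Closure: {age_over_65, cough, culture_positive, discharge_ok, exposure_confirmed, followup_48h, isolate, observe_4h, order_pcr, order_xray, start_antiviral} — 11 facts.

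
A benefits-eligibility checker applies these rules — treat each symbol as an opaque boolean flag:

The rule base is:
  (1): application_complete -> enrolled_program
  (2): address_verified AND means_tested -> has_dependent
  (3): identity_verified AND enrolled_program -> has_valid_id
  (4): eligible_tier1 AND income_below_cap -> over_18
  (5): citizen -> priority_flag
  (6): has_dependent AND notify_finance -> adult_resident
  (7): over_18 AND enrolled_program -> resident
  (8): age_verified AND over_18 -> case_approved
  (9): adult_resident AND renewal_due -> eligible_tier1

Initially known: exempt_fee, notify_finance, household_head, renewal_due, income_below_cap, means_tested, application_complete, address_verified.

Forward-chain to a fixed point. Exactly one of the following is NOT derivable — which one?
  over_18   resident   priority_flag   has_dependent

priority_flag

[1] (1) [application_complete -> enrolled_program]; (2) [address_verified AND means_tested -> has_dependent]. ⇒ new: enrolled_program, has_dependent.
[2] (6) [has_dependent AND notify_finance -> adult_resident]. ⇒ new: adult_resident.
[3] (9) [adult_resident AND renewal_due -> eligible_tier1]. ⇒ new: eligible_tier1.
[4] (4) [eligible_tier1 AND income_below_cap -> over_18]. ⇒ new: over_18.
[5] (7) [over_18 AND enrolled_program -> resident]. ⇒ new: resident.
Derived: over_18 (round 4), resident (round 5), has_dependent (round 1). priority_flag never appears in any round.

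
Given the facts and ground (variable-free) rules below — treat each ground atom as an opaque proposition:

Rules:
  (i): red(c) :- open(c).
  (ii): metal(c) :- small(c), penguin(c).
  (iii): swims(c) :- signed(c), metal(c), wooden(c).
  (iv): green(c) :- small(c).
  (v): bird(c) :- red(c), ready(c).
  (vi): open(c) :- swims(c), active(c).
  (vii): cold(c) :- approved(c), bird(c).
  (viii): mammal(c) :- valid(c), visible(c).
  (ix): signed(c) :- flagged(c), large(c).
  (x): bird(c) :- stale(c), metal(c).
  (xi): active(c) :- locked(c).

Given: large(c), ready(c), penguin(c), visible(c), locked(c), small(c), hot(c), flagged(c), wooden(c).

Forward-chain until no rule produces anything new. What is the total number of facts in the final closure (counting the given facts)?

[1] (ii) [metal(c) :- small(c), penguin(c).]; (iv) [green(c) :- small(c).]; (ix) [signed(c) :- flagged(c), large(c).]; (xi) [active(c) :- locked(c).]. ⇒ new: metal(c), green(c), signed(c), active(c).
[2] (iii) [swims(c) :- signed(c), metal(c), wooden(c).]. ⇒ new: swims(c).
[3] (vi) [open(c) :- swims(c), active(c).]. ⇒ new: open(c).
[4] (i) [red(c) :- open(c).]. ⇒ new: red(c).
[5] (v) [bird(c) :- red(c), ready(c).]. ⇒ new: bird(c).
Closure: {active(c), bird(c), flagged(c), green(c), hot(c), large(c), locked(c), metal(c), open(c), penguin(c), ready(c), red(c), signed(c), small(c), swims(c), visible(c), wooden(c)} — 17 facts.

17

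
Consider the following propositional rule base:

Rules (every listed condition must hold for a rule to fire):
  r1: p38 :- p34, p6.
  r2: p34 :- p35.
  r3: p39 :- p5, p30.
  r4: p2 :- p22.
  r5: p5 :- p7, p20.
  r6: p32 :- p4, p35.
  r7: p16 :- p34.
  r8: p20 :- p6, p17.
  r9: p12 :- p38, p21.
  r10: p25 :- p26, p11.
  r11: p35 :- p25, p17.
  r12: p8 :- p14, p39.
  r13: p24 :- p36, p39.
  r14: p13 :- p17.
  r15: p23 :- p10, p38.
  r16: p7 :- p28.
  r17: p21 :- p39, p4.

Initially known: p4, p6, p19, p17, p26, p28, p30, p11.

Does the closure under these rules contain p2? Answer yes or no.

no

Round 1 — r8, r10, r14, r16, derive p20, p25, p13, p7.
Round 2 — r5, r11, derive p5, p35.
Round 3 — r2, r3, r6, derive p34, p39, p32.
Round 4 — r1, r7, r17, derive p38, p16, p21.
Round 5 — r9, derive p12.
Fixed point reached. p2 is concluded only by r4; r4 needs p22 (never derived).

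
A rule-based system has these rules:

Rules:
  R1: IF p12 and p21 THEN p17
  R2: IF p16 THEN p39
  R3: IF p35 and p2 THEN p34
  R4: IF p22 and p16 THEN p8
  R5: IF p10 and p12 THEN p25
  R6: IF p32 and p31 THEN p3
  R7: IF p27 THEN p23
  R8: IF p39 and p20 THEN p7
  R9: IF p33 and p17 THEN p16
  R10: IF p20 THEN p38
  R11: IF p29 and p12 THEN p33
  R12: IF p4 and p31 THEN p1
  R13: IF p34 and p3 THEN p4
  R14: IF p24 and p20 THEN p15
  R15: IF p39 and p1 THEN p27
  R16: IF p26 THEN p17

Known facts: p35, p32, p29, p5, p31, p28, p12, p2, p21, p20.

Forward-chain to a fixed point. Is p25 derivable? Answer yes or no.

no

[1] R1 [IF p12 and p21 THEN p17]; R3 [IF p35 and p2 THEN p34]; R6 [IF p32 and p31 THEN p3]; R10 [IF p20 THEN p38]; R11 [IF p29 and p12 THEN p33]. ⇒ new: p17, p34, p3, p38, p33.
[2] R9 [IF p33 and p17 THEN p16]; R13 [IF p34 and p3 THEN p4]. ⇒ new: p16, p4.
[3] R2 [IF p16 THEN p39]; R12 [IF p4 and p31 THEN p1]. ⇒ new: p39, p1.
[4] R8 [IF p39 and p20 THEN p7]; R15 [IF p39 and p1 THEN p27]. ⇒ new: p7, p27.
[5] R7 [IF p27 THEN p23]. ⇒ new: p23.
Fixed point reached. p25 is concluded only by R5; R5 needs p10 (never derived).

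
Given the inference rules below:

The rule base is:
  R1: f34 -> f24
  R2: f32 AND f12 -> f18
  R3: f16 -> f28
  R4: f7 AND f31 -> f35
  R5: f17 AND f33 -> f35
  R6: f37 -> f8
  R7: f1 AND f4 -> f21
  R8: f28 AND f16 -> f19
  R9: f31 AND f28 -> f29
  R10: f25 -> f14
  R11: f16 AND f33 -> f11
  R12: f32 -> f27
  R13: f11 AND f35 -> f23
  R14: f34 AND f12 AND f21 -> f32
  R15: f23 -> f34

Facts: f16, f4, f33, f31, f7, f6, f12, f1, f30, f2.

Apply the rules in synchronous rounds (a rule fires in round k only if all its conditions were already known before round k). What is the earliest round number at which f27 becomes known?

Round 1: R3 [f16 -> f28]; R4 [f7 AND f31 -> f35]; R7 [f1 AND f4 -> f21]; R11 [f16 AND f33 -> f11]. Adds f28, f35, f21, f11.
Round 2: R8 [f28 AND f16 -> f19]; R9 [f31 AND f28 -> f29]; R13 [f11 AND f35 -> f23]. Adds f19, f29, f23.
Round 3: R15 [f23 -> f34]. Adds f34.
Round 4: R1 [f34 -> f24]; R14 [f34 AND f12 AND f21 -> f32]. Adds f24, f32.
Round 5: R2 [f32 AND f12 -> f18]; R12 [f32 -> f27]. Adds f18, f27.
f27 first appears in round 5.

5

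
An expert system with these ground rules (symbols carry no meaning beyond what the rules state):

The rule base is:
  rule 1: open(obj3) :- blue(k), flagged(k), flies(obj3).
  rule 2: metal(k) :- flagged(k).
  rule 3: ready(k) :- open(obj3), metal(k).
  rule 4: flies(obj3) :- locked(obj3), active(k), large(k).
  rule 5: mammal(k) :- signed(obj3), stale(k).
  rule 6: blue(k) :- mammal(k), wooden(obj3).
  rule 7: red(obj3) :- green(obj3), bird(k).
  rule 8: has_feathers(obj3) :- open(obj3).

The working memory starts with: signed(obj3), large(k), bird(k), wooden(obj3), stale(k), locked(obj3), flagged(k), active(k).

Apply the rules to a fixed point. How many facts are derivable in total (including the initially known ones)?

15

Round 1 — rule 2, rule 4, rule 5, derive metal(k), flies(obj3), mammal(k).
Round 2 — rule 6, derive blue(k).
Round 3 — rule 1, derive open(obj3).
Round 4 — rule 3, rule 8, derive ready(k), has_feathers(obj3).
Closure: {active(k), bird(k), blue(k), flagged(k), flies(obj3), has_feathers(obj3), large(k), locked(obj3), mammal(k), metal(k), open(obj3), ready(k), signed(obj3), stale(k), wooden(obj3)} — 15 facts.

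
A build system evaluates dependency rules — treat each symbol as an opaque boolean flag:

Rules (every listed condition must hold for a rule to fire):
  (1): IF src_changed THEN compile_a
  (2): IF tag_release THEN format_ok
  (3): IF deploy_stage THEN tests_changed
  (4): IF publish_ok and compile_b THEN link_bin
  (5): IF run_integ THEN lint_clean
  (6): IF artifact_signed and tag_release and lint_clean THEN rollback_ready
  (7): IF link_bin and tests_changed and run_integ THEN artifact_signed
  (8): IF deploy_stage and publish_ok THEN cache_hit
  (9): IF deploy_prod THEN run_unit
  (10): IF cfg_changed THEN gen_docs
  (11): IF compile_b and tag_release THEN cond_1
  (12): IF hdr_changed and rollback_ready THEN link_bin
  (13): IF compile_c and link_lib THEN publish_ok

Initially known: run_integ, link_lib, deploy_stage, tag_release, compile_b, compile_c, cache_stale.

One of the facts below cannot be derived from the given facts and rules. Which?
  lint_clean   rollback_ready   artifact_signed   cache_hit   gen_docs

gen_docs

[1] (2) [IF tag_release THEN format_ok]; (3) [IF deploy_stage THEN tests_changed]; (5) [IF run_integ THEN lint_clean]; (11) [IF compile_b and tag_release THEN cond_1]; (13) [IF compile_c and link_lib THEN publish_ok]. ⇒ new: format_ok, tests_changed, lint_clean, cond_1, publish_ok.
[2] (4) [IF publish_ok and compile_b THEN link_bin]; (8) [IF deploy_stage and publish_ok THEN cache_hit]. ⇒ new: link_bin, cache_hit.
[3] (7) [IF link_bin and tests_changed and run_integ THEN artifact_signed]. ⇒ new: artifact_signed.
[4] (6) [IF artifact_signed and tag_release and lint_clean THEN rollback_ready]. ⇒ new: rollback_ready.
Derived: cache_hit (round 2), lint_clean (round 1), rollback_ready (round 4), artifact_signed (round 3). gen_docs never appears in any round.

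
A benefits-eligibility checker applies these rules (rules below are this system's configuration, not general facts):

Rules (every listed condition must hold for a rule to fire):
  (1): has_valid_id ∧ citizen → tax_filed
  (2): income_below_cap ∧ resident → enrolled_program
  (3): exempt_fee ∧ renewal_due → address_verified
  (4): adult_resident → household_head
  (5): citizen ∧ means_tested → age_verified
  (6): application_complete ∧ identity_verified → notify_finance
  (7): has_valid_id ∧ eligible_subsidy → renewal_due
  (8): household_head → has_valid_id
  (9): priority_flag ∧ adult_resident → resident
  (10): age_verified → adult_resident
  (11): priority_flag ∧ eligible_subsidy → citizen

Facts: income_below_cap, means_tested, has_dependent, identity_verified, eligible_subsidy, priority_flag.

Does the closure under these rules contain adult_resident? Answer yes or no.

Round 1 — (11), derive citizen.
Round 2 — (5), derive age_verified.
Round 3 — (10), derive adult_resident.
Round 4 — (4), (9), derive household_head, resident.
Round 5 — (2), (8), derive enrolled_program, has_valid_id.
Round 6 — (1), (7), derive tax_filed, renewal_due.
adult_resident appears in round 3, so it is derivable.

yes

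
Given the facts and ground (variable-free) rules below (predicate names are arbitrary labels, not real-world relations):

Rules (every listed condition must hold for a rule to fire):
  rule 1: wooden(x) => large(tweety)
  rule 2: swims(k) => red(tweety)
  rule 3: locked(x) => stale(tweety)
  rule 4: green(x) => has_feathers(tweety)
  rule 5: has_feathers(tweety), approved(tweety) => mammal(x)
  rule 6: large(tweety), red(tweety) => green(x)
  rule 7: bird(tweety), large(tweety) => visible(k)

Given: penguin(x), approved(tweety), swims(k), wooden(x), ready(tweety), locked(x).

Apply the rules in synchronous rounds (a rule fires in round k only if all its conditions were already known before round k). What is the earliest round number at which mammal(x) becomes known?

Round 1 — rule 1, rule 2, rule 3, derive large(tweety), red(tweety), stale(tweety).
Round 2 — rule 6, derive green(x).
Round 3 — rule 4, derive has_feathers(tweety).
Round 4 — rule 5, derive mammal(x).
mammal(x) first appears in round 4.

4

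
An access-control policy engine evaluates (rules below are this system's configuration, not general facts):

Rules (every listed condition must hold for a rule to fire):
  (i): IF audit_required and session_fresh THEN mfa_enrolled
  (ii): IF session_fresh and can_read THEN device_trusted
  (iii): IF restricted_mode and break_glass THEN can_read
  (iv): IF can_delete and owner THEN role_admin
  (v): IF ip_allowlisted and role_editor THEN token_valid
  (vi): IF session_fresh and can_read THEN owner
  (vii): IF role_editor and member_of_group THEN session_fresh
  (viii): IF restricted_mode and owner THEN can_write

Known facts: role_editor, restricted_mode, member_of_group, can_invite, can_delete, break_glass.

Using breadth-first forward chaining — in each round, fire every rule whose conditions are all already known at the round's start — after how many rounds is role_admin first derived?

Round 1 fires (iii), (vii), giving can_read, session_fresh.
Round 2 fires (ii), (vi), giving device_trusted, owner.
Round 3 fires (iv), (viii), giving role_admin, can_write.
role_admin first appears in round 3.

3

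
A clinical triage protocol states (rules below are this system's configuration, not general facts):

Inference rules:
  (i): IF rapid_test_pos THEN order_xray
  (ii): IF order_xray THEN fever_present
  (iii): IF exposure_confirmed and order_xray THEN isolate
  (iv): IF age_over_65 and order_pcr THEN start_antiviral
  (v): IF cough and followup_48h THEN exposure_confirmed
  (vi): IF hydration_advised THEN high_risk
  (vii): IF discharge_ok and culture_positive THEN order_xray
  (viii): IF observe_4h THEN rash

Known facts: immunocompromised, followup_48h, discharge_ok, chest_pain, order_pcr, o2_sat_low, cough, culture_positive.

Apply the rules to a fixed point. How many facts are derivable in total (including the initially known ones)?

Round 1 fires (v), (vii), giving exposure_confirmed, order_xray.
Round 2 fires (ii), (iii), giving fever_present, isolate.
Closure: {chest_pain, cough, culture_positive, discharge_ok, exposure_confirmed, fever_present, followup_48h, immunocompromised, isolate, o2_sat_low, order_pcr, order_xray} — 12 facts.

12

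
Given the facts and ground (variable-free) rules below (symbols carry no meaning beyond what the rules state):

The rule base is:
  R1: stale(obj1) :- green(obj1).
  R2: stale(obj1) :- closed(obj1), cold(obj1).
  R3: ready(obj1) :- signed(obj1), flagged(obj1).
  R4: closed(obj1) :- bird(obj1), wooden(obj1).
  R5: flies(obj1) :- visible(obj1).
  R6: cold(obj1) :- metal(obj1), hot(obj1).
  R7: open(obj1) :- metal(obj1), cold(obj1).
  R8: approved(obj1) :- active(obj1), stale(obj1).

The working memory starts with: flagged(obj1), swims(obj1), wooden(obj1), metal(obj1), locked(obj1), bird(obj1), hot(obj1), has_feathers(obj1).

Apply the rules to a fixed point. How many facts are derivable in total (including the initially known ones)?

Round 1 — R4, R6, derive closed(obj1), cold(obj1).
Round 2 — R2, R7, derive stale(obj1), open(obj1).
Closure: {bird(obj1), closed(obj1), cold(obj1), flagged(obj1), has_feathers(obj1), hot(obj1), locked(obj1), metal(obj1), open(obj1), stale(obj1), swims(obj1), wooden(obj1)} — 12 facts.

12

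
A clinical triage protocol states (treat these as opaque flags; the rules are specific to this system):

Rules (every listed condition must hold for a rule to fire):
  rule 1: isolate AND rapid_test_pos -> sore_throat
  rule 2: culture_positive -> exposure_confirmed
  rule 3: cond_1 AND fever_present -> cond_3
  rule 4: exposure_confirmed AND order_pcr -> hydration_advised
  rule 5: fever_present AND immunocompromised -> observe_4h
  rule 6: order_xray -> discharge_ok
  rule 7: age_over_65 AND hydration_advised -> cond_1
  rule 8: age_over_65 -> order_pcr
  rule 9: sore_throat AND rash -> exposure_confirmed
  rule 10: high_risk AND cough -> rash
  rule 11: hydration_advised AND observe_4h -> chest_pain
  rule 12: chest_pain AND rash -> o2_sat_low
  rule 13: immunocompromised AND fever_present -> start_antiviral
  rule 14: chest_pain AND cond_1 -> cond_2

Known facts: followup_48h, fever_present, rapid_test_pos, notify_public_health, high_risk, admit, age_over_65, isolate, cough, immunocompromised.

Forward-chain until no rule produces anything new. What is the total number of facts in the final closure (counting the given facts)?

Round 1 — rule 1, rule 5, rule 8, rule 10, rule 13, derive sore_throat, observe_4h, order_pcr, rash, start_antiviral.
Round 2 — rule 9, derive exposure_confirmed.
Round 3 — rule 4, derive hydration_advised.
Round 4 — rule 7, rule 11, derive cond_1, chest_pain.
Round 5 — rule 3, rule 12, rule 14, derive cond_3, o2_sat_low, cond_2.
Closure: {admit, age_over_65, chest_pain, cond_1, cond_2, cond_3, cough, exposure_confirmed, fever_present, followup_48h, high_risk, hydration_advised, immunocompromised, isolate, notify_public_health, o2_sat_low, observe_4h, order_pcr, rapid_test_pos, rash, sore_throat, start_antiviral} — 22 facts.

22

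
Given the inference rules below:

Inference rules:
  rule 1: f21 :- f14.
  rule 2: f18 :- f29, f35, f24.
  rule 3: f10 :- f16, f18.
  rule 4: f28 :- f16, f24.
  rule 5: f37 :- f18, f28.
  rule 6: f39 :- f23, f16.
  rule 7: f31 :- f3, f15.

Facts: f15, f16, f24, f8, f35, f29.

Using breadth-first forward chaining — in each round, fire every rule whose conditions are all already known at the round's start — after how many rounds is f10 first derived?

Round 1 — rule 2, rule 4, derive f18, f28.
Round 2 — rule 3, rule 5, derive f10, f37.
f10 first appears in round 2.

2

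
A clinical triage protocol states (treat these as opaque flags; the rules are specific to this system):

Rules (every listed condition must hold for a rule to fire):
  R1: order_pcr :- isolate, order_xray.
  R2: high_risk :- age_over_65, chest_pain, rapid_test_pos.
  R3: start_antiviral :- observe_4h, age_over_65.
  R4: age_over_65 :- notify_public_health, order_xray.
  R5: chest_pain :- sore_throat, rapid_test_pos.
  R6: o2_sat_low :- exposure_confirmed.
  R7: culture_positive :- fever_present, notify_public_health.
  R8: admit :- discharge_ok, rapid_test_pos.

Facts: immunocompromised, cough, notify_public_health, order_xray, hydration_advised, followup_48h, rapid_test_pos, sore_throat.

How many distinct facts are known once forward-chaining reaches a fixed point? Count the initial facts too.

11

Round 1 fires R4, R5, giving age_over_65, chest_pain.
Round 2 fires R2, giving high_risk.
Closure: {age_over_65, chest_pain, cough, followup_48h, high_risk, hydration_advised, immunocompromised, notify_public_health, order_xray, rapid_test_pos, sore_throat} — 11 facts.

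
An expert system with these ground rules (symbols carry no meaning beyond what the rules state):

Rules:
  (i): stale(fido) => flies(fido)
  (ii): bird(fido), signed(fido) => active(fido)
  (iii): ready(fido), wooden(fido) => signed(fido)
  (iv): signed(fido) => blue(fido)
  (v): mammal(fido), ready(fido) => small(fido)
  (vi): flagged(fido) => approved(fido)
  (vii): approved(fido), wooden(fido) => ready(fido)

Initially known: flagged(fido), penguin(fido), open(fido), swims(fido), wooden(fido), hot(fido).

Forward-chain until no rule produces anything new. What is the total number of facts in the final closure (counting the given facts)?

Round 1 fires (vi), giving approved(fido).
Round 2 fires (vii), giving ready(fido).
Round 3 fires (iii), giving signed(fido).
Round 4 fires (iv), giving blue(fido).
Closure: {approved(fido), blue(fido), flagged(fido), hot(fido), open(fido), penguin(fido), ready(fido), signed(fido), swims(fido), wooden(fido)} — 10 facts.

10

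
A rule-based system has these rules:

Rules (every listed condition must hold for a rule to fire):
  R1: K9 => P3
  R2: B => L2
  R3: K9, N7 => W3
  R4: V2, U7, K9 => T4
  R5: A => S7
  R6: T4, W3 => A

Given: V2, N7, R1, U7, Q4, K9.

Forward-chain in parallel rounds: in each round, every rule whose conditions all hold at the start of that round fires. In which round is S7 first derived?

3

Round 1: R1 [K9 => P3]; R3 [K9, N7 => W3]; R4 [V2, U7, K9 => T4]. Adds P3, W3, T4.
Round 2: R6 [T4, W3 => A]. Adds A.
Round 3: R5 [A => S7]. Adds S7.
S7 first appears in round 3.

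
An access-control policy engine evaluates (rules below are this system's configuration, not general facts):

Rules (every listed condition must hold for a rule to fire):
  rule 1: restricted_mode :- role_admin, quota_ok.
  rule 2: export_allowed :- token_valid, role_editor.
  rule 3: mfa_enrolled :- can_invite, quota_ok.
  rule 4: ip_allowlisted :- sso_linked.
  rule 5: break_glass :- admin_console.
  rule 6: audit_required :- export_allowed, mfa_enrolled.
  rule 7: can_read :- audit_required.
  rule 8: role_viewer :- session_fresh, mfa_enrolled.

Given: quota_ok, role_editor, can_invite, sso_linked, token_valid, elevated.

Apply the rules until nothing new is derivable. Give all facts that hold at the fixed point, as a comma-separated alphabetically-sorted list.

audit_required, can_invite, can_read, elevated, export_allowed, ip_allowlisted, mfa_enrolled, quota_ok, role_editor, sso_linked, token_valid

Round 1: rule 2 [export_allowed :- token_valid, role_editor.]; rule 3 [mfa_enrolled :- can_invite, quota_ok.]; rule 4 [ip_allowlisted :- sso_linked.]. New: export_allowed, mfa_enrolled, ip_allowlisted.
Round 2: rule 6 [audit_required :- export_allowed, mfa_enrolled.]. New: audit_required.
Round 3: rule 7 [can_read :- audit_required.]. New: can_read.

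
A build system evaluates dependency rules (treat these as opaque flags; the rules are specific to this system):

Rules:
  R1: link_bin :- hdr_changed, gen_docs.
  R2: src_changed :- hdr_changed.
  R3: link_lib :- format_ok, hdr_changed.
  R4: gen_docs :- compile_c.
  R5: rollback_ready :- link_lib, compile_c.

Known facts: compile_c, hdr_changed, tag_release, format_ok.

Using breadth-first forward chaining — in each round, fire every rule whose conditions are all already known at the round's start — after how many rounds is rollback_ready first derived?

2

Round 1 fires R2, R3, R4, giving src_changed, link_lib, gen_docs.
Round 2 fires R1, R5, giving link_bin, rollback_ready.
rollback_ready first appears in round 2.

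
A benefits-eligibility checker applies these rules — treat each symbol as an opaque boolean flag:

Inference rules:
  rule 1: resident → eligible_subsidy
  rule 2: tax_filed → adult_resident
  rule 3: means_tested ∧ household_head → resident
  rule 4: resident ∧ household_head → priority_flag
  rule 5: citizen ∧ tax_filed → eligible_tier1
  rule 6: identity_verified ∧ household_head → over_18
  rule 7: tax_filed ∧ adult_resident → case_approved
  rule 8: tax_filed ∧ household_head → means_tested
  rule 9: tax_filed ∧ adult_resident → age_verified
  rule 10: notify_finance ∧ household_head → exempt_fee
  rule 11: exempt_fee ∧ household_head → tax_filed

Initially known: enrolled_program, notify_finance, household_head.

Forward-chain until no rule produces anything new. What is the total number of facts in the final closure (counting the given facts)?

Round 1 fires rule 10, giving exempt_fee.
Round 2 fires rule 11, giving tax_filed.
Round 3 fires rule 2, rule 8, giving adult_resident, means_tested.
Round 4 fires rule 3, rule 7, rule 9, giving resident, case_approved, age_verified.
Round 5 fires rule 1, rule 4, giving eligible_subsidy, priority_flag.
Closure: {adult_resident, age_verified, case_approved, eligible_subsidy, enrolled_program, exempt_fee, household_head, means_tested, notify_finance, priority_flag, resident, tax_filed} — 12 facts.

12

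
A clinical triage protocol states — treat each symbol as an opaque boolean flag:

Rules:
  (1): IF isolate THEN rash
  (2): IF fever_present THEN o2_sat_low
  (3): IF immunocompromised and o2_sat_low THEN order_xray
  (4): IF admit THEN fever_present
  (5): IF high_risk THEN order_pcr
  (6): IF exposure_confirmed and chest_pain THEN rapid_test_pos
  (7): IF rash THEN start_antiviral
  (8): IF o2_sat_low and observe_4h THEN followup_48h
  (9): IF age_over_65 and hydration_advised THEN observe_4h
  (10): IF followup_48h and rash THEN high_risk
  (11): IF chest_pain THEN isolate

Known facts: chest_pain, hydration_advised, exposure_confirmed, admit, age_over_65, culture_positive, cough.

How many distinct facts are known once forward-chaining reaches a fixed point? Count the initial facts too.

Round 1: (4) [IF admit THEN fever_present]; (6) [IF exposure_confirmed and chest_pain THEN rapid_test_pos]; (9) [IF age_over_65 and hydration_advised THEN observe_4h]; (11) [IF chest_pain THEN isolate]. Adds fever_present, rapid_test_pos, observe_4h, isolate.
Round 2: (1) [IF isolate THEN rash]; (2) [IF fever_present THEN o2_sat_low]. Adds rash, o2_sat_low.
Round 3: (7) [IF rash THEN start_antiviral]; (8) [IF o2_sat_low and observe_4h THEN followup_48h]. Adds start_antiviral, followup_48h.
Round 4: (10) [IF followup_48h and rash THEN high_risk]. Adds high_risk.
Round 5: (5) [IF high_risk THEN order_pcr]. Adds order_pcr.
Closure: {admit, age_over_65, chest_pain, cough, culture_positive, exposure_confirmed, fever_present, followup_48h, high_risk, hydration_advised, isolate, o2_sat_low, observe_4h, order_pcr, rapid_test_pos, rash, start_antiviral} — 17 facts.

17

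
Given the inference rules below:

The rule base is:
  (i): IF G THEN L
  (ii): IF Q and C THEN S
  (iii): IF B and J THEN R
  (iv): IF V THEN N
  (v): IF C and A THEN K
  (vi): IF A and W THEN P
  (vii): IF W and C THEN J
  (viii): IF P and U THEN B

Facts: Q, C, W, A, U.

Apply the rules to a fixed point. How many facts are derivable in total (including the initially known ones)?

Round 1: (ii) [IF Q and C THEN S]; (v) [IF C and A THEN K]; (vi) [IF A and W THEN P]; (vii) [IF W and C THEN J]. New: S, K, P, J.
Round 2: (viii) [IF P and U THEN B]. New: B.
Round 3: (iii) [IF B and J THEN R]. New: R.
Closure: {A, B, C, J, K, P, Q, R, S, U, W} — 11 facts.

11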